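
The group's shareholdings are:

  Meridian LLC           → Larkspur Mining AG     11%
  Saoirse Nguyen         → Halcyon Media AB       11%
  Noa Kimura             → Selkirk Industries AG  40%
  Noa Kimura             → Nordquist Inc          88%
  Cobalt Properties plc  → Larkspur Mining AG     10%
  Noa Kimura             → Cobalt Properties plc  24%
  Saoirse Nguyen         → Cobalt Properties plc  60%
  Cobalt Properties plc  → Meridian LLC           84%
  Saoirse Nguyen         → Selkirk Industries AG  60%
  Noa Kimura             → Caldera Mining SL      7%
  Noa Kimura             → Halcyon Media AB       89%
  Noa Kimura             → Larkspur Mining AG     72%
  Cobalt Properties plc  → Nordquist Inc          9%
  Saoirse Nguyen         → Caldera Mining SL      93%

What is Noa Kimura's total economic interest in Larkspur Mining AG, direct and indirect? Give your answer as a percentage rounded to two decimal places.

Noa reaches Larkspur along 3 paths.
Via Cobalt: 24% × 10% = 2.4%.
Direct stake: 72% = 72%.
Via Cobalt → Meridian: 24% × 84% × 11% = 2.2176%.
Total: 2.4% + 72% + 2.2176% = 76.6176%.
Rounded: 76.62%.

76.62%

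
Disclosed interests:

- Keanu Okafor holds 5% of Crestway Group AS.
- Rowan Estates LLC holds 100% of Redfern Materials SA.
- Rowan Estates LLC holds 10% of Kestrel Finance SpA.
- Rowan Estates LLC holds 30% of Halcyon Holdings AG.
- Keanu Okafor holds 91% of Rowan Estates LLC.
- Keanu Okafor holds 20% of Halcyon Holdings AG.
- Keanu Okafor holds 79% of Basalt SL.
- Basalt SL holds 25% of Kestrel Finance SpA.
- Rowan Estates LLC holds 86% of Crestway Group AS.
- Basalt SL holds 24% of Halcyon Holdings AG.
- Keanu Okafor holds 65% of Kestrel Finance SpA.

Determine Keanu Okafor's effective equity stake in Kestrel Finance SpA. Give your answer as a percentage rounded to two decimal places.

93.85%

Keanu reaches Kestrel along 3 paths.
Direct stake: 65% = 65%.
Via Rowan: 91% × 10% = 9.1%.
Via Basalt: 79% × 25% = 19.75%.
Total: 65% + 9.1% + 19.75% = 93.85%.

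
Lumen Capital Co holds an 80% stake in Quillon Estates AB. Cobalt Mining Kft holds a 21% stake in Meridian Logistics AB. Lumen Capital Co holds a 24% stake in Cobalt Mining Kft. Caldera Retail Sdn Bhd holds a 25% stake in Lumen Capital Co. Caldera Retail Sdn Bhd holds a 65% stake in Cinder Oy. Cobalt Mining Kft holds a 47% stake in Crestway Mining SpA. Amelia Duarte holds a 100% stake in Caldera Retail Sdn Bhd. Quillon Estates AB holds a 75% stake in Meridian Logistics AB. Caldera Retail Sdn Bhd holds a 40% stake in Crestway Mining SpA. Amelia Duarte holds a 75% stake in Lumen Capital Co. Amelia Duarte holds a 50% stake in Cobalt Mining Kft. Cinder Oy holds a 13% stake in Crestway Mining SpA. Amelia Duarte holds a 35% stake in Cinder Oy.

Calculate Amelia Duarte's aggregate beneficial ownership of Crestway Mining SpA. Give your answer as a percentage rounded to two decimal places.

87.78%

Amelia reaches Crestway along 6 paths.
Via Cobalt: 50% × 47% = 23.5%.
Via Caldera → Lumen → Cobalt: 100% × 25% × 24% × 47% = 2.82%.
Via Lumen → Cobalt: 75% × 24% × 47% = 8.46%.
Via Caldera: 100% × 40% = 40%.
Via Caldera → Cinder: 100% × 65% × 13% = 8.45%.
Via Cinder: 35% × 13% = 4.55%.
Total: 23.5% + 2.82% + 8.46% + 40% + 8.45% + 4.55% = 87.78%.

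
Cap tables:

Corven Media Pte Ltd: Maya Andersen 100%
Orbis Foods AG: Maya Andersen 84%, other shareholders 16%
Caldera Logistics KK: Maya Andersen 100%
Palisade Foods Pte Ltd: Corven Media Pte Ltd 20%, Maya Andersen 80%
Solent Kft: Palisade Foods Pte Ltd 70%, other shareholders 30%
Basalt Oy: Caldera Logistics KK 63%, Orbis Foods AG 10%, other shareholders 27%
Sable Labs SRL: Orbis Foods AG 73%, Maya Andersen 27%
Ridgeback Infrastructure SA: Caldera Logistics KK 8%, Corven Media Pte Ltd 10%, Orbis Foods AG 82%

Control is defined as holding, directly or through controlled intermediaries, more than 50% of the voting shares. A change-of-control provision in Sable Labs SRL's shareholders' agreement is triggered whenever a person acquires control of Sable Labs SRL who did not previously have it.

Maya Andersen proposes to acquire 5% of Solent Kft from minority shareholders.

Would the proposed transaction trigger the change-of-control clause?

No

The purchase changes only Maya's holdings, so Maya is the only person who could newly come to control Sable.
Maya holds 84% of Orbis, so Maya controls Orbis.
Orbis and Maya together hold 73% + 27% = 100% of Sable, so Maya controls Sable.
So Maya already controls Sable before the transaction.
After the purchase, Maya holds 5% of Solent directly.
Maya controlled Sable already, so this is not a new person acquiring control; every other person's position is unchanged or reduced.
No new person acquires control, so the clause is not triggered.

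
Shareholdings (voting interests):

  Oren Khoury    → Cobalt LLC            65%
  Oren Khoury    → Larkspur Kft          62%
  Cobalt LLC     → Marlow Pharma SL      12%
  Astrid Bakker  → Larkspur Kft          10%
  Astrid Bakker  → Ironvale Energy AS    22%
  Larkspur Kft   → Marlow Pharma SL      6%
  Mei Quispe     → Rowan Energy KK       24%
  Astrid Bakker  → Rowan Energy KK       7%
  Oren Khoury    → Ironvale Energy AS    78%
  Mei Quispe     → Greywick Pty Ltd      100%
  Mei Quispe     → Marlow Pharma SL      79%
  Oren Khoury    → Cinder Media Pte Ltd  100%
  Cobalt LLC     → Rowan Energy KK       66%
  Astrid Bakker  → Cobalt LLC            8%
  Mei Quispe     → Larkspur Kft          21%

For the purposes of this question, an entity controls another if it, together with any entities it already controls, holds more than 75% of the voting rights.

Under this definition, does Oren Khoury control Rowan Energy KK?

No

Oren holds 78% of Ironvale, so Oren controls Ironvale.
Oren holds 100% of Cinder, so Oren controls Cinder.
Neither Oren nor any entity Oren controls holds any voting interest in Rowan.
So Oren does not control Rowan.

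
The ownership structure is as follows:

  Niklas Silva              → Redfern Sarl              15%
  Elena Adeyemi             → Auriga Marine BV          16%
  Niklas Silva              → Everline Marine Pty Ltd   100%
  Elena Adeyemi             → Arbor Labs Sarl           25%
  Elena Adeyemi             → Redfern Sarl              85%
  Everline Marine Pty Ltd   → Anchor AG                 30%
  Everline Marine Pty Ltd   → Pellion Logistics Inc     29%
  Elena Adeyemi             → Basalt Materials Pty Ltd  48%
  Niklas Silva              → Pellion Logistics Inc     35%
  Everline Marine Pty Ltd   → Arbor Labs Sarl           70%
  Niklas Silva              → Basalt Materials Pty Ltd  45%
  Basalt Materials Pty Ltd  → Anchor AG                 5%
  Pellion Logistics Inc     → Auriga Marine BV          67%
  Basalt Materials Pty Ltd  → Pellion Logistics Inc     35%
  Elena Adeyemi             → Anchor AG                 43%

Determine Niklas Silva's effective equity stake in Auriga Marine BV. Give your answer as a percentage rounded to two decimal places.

53.43%

Niklas reaches Auriga along 3 paths.
Via Basalt → Pellion: 45% × 35% × 67% = 10.5525%.
Via Everline → Pellion: 100% × 29% × 67% = 19.43%.
Via Pellion: 35% × 67% = 23.45%.
Total: 10.5525% + 19.43% + 23.45% = 53.4325%.
Rounded: 53.43%.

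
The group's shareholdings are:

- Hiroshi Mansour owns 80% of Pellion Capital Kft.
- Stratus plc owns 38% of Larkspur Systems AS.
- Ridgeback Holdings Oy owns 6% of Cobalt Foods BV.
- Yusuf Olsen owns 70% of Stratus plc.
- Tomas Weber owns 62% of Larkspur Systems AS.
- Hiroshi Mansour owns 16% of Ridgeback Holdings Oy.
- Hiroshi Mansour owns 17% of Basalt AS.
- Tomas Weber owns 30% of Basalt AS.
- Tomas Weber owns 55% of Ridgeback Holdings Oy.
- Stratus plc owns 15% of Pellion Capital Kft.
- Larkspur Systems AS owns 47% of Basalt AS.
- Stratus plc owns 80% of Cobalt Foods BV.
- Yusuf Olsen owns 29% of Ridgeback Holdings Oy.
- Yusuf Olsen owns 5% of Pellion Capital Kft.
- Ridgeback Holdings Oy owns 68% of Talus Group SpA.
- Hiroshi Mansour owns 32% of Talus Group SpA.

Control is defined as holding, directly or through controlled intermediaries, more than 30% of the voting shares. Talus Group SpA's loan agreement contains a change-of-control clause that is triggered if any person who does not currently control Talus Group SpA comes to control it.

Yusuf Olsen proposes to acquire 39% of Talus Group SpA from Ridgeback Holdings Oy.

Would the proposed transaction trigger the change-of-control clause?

The purchase adds only to Yusuf's holdings (Ridgeback's stake shrinks), so Yusuf is the only person who could newly come to control Talus.
Yusuf holds 70% of Stratus, so Yusuf controls Stratus.
Stratus holds 80% of Cobalt, so Yusuf controls Cobalt.
Stratus holds 38% of Larkspur, so Yusuf controls Larkspur.
Larkspur holds 47% of Basalt, so Yusuf controls Basalt.
Neither Yusuf nor any entity Yusuf controls holds any voting interest in Talus.
So before the transaction, Yusuf does not control Talus.
After the purchase, Yusuf holds 39% of Talus directly, and Ridgeback's stake falls to 29%.
Yusuf holds 39% of Talus, so Yusuf controls Talus.
Yusuf did not control Talus before and does after, so the clause is triggered.

Yes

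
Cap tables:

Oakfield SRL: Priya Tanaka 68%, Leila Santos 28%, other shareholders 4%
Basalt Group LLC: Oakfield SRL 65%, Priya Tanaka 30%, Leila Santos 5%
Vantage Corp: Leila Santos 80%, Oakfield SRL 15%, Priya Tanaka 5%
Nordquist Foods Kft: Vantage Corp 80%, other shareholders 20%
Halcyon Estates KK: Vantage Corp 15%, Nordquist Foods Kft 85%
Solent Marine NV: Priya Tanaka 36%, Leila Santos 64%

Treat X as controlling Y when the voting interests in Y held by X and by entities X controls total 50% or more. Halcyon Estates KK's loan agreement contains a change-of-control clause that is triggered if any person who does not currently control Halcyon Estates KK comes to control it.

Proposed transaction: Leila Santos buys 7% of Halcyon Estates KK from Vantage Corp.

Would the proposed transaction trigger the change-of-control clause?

No

The purchase adds only to Leila's holdings (Vantage's stake shrinks), so Leila is the only person who could newly come to control Halcyon.
Leila holds 80% of Vantage, so Leila controls Vantage.
Vantage holds 80% of Nordquist, so Leila controls Nordquist.
Vantage and Nordquist together hold 15% + 85% = 100% of Halcyon, so Leila controls Halcyon.
So Leila already controls Halcyon before the transaction.
After the purchase, Leila holds 7% of Halcyon directly, and Vantage's stake falls to 8%.
Leila controlled Halcyon already, so this is not a new person acquiring control; every other person's position is unchanged or reduced.
No new person acquires control, so the clause is not triggered.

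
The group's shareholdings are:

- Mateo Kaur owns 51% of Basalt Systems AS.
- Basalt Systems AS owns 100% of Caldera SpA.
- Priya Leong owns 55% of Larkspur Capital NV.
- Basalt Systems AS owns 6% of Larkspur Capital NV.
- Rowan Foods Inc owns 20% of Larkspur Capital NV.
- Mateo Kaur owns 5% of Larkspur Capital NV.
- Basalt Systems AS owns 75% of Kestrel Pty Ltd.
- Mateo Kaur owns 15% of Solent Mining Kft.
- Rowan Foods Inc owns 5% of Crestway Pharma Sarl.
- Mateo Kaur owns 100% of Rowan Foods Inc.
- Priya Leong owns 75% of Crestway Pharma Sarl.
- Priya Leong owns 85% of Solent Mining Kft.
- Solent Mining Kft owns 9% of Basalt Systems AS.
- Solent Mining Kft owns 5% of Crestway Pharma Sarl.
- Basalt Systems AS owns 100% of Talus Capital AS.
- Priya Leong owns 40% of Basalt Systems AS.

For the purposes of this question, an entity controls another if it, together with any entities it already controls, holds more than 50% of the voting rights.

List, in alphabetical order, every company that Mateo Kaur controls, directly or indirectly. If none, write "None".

Basalt Systems AS, Caldera SpA, Kestrel Pty Ltd, Rowan Foods Inc, Talus Capital AS

Mateo holds 100% of Rowan, so Mateo controls Rowan.
Mateo holds 51% of Basalt, so Mateo controls Basalt.
Basalt holds 100% of Talus, so Mateo controls Talus.
Basalt holds 75% of Kestrel, so Mateo controls Kestrel.
Basalt holds 100% of Caldera, so Mateo controls Caldera.
No other company's threshold is met.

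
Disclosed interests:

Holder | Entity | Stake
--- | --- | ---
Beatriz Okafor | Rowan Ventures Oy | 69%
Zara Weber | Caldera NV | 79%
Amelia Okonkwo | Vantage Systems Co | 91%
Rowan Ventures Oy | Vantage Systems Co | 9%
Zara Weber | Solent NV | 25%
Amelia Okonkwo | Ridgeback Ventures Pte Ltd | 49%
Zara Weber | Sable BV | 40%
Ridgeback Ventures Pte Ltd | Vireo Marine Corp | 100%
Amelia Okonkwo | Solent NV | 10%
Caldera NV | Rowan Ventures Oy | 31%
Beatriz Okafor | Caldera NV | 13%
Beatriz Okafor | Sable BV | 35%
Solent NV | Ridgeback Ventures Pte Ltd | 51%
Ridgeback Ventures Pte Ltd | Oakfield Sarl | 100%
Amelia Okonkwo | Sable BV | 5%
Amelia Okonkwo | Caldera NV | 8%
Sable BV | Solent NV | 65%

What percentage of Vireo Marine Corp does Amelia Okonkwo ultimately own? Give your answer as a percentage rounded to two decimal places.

Amelia reaches Vireo along 3 paths.
Via Solent → Ridgeback: 10% × 51% × 100% = 5.1%.
Via Sable → Solent → Ridgeback: 5% × 65% × 51% × 100% = 1.6575%.
Via Ridgeback: 49% × 100% = 49%.
Total: 5.1% + 1.6575% + 49% = 55.7575%.
Rounded: 55.76%.

55.76%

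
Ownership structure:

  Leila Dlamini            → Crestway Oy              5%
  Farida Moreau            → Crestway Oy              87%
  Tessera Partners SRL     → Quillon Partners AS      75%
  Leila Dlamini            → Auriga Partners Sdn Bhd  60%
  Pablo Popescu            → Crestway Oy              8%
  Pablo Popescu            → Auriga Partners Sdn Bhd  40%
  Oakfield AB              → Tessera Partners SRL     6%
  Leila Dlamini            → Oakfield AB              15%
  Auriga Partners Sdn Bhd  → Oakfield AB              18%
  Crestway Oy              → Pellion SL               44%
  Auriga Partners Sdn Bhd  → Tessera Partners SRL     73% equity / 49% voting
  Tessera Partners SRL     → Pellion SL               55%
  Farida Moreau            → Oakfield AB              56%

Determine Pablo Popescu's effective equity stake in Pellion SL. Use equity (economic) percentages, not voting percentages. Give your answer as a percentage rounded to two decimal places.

19.82%

Pablo reaches Pellion along 3 paths.
Via Auriga → Oakfield → Tessera: 40% × 18% × 6% × 55% = 0.2376%.
Via Auriga → Tessera: 40% × 73% × 55% = 16.06%.
Via Crestway: 8% × 44% = 3.52%.
Total: 0.2376% + 16.06% + 3.52% = 19.8176%.
Rounded: 19.82%.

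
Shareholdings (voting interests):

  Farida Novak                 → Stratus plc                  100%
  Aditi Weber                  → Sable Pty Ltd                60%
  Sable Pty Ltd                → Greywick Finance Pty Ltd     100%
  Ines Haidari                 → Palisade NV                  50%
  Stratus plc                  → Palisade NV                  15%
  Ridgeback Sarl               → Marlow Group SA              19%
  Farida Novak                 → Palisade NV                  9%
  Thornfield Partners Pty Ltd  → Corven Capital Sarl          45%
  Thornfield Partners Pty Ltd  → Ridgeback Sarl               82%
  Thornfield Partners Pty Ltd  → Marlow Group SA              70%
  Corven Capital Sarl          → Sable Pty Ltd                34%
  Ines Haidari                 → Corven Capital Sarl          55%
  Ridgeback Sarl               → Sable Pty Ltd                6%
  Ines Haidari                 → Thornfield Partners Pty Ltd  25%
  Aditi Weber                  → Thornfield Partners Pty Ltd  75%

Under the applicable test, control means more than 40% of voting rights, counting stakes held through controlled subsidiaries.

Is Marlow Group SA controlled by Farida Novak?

No

Farida holds 100% of Stratus, so Farida controls Stratus.
Neither Farida nor any entity Farida controls holds any voting interest in Marlow.
So Farida does not control Marlow.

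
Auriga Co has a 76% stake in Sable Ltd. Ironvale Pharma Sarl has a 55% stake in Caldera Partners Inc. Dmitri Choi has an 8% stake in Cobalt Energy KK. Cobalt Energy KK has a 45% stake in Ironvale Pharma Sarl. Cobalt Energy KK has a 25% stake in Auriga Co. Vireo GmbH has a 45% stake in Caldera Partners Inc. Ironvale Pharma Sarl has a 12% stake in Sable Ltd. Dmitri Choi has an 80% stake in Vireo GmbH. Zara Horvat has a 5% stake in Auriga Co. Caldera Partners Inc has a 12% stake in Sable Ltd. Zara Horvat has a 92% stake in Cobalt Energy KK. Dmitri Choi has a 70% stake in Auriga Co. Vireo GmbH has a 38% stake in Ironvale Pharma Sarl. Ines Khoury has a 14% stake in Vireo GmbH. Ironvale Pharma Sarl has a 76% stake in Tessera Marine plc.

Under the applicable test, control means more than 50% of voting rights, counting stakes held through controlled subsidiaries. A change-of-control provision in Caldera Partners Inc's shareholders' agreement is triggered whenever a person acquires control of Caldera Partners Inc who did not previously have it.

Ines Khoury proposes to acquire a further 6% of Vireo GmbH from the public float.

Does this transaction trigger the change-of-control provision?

No

The purchase changes only Ines's holdings, so Ines is the only person who could newly come to control Caldera.
Ines's largest direct stake is 14% in Vireo, which does not meet the threshold, so Ines controls no company.
Neither Ines nor any entity Ines controls holds any voting interest in Caldera.
So before the transaction, Ines does not control Caldera.
After the purchase, Ines's direct stake in Vireo rises to 14% + 6% = 20%.
Ines's side now holds 20% of Vireo, not > 50%, so Ines still does not control Vireo.
After the transaction, neither Ines nor any entity Ines controls holds a voting interest in Caldera, so Ines still does not control it.
No new person acquires control, so the clause is not triggered.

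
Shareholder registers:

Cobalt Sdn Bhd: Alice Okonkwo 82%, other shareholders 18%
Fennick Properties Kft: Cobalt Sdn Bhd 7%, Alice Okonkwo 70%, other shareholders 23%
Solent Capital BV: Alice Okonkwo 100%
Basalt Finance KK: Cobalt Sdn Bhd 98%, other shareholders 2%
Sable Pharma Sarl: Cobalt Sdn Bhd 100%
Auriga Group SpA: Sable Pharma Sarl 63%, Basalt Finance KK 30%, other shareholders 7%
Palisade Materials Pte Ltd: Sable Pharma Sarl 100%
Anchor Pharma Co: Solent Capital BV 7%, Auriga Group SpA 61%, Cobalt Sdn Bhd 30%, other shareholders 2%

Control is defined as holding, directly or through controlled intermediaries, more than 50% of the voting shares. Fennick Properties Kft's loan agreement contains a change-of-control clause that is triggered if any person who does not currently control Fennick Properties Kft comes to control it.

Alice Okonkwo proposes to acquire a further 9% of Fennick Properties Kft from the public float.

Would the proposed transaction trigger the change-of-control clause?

The purchase changes only Alice's holdings, so Alice is the only person who could newly come to control Fennick.
Alice holds 82% of Cobalt, so Alice controls Cobalt.
Cobalt and Alice together hold 7% + 70% = 77% of Fennick, so Alice controls Fennick.
So Alice already controls Fennick before the transaction.
After the purchase, Alice's direct stake in Fennick rises to 70% + 9% = 79%.
Alice controlled Fennick already, so this is not a new person acquiring control; every other person's position is unchanged or reduced.
No new person acquires control, so the clause is not triggered.

No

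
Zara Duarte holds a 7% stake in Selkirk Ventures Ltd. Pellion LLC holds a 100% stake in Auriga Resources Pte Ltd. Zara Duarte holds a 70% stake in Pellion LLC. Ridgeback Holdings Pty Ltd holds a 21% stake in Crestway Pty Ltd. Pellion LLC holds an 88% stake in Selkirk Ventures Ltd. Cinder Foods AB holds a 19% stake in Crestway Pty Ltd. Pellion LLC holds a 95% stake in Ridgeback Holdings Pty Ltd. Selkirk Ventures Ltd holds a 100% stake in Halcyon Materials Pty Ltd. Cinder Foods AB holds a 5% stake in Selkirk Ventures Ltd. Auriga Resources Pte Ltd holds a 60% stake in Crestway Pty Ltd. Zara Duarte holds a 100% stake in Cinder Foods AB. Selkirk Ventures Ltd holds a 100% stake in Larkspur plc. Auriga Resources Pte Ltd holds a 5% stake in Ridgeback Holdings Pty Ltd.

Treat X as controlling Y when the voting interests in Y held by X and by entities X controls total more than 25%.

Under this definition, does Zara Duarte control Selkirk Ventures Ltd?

Zara holds 100% of Cinder, so Zara controls Cinder.
Zara holds 70% of Pellion, so Zara controls Pellion.
Cinder and Zara and Pellion together hold 5% + 7% + 88% = 100% of Selkirk, so Zara controls Selkirk.

Yes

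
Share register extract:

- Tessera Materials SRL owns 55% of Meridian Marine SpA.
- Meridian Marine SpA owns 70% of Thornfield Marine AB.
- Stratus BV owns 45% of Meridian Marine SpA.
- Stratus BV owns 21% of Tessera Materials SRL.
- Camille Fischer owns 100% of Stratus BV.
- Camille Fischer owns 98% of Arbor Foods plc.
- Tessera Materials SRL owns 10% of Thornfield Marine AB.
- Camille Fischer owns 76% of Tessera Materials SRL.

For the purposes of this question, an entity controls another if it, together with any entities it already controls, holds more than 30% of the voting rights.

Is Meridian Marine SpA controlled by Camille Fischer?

Camille holds 100% of Stratus, so Camille controls Stratus.
Stratus and Camille together hold 21% + 76% = 97% of Tessera, so Camille controls Tessera.
Stratus and Tessera together hold 45% + 55% = 100% of Meridian, so Camille controls Meridian.

Yes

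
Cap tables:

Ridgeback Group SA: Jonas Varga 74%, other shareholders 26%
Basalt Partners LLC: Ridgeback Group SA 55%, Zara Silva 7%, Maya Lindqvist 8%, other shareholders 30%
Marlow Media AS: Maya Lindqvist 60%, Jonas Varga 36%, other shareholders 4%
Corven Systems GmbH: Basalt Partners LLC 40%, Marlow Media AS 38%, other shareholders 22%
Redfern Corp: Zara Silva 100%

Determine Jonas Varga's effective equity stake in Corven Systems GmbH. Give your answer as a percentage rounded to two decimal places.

Jonas reaches Corven along 2 paths.
Via Ridgeback → Basalt: 74% × 55% × 40% = 16.28%.
Via Marlow: 36% × 38% = 13.68%.
Total: 16.28% + 13.68% = 29.96%.

29.96%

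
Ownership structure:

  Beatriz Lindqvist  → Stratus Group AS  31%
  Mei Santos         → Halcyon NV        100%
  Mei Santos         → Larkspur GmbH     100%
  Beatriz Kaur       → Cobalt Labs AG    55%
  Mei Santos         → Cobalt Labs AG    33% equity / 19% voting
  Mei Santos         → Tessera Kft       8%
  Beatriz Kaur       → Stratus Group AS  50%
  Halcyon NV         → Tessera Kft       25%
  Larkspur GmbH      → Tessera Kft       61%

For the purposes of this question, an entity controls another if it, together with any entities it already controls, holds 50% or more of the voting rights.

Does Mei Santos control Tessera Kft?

Yes

Mei holds 100% of Larkspur, so Mei controls Larkspur.
Mei holds 100% of Halcyon, so Mei controls Halcyon.
Larkspur and Halcyon and Mei together hold 61% + 25% + 8% = 94% of Tessera, so Mei controls Tessera.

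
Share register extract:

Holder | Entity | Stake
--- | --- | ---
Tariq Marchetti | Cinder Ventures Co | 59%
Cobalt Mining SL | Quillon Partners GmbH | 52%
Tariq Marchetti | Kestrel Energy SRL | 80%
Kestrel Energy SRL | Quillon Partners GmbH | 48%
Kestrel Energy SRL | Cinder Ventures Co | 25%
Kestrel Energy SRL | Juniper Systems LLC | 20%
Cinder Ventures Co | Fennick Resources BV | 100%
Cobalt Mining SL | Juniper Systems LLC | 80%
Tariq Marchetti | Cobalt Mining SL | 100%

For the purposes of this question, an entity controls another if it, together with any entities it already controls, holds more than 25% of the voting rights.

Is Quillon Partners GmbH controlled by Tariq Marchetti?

Yes

Tariq holds 80% of Kestrel, so Tariq controls Kestrel.
Tariq holds 100% of Cobalt, so Tariq controls Cobalt.
Cobalt and Kestrel together hold 52% + 48% = 100% of Quillon, so Tariq controls Quillon.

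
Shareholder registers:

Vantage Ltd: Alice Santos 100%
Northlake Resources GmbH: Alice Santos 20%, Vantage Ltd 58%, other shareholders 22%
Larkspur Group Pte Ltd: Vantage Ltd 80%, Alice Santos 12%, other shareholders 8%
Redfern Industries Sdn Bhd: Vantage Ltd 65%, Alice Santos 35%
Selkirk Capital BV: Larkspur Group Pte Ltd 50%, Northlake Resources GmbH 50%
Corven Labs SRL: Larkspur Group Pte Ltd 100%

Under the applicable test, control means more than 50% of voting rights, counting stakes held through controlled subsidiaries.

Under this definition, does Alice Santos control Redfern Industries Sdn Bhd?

Yes

Alice holds 100% of Vantage, so Alice controls Vantage.
Vantage and Alice together hold 65% + 35% = 100% of Redfern, so Alice controls Redfern.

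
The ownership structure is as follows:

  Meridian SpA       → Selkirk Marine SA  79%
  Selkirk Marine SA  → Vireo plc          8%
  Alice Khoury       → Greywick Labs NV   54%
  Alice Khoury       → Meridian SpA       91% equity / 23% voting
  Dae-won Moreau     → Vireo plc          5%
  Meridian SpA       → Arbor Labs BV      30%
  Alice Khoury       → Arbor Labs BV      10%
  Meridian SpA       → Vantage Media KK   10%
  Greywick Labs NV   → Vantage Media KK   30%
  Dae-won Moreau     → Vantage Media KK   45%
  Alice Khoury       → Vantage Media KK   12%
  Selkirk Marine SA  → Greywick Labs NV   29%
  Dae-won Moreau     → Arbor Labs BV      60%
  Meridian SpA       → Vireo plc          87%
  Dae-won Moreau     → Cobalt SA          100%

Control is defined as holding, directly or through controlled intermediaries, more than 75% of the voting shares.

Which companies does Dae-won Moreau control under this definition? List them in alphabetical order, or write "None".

Dae-won holds 100% of Cobalt, so Dae-won controls Cobalt.
No other company's threshold is met.

Cobalt SA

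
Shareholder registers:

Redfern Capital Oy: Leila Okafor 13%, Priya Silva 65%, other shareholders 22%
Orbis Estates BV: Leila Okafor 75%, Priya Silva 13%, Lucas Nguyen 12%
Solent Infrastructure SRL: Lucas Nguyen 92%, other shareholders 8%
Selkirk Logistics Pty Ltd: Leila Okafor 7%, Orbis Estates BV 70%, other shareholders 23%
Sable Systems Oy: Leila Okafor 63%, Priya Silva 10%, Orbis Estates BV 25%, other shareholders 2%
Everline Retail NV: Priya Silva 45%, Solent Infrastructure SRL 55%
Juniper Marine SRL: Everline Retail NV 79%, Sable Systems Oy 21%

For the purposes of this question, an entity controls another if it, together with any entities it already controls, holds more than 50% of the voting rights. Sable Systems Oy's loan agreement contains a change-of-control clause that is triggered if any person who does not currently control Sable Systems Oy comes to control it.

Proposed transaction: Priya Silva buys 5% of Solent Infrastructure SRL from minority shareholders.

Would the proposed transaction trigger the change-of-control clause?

The purchase changes only Priya's holdings, so Priya is the only person who could newly come to control Sable.
Priya holds 65% of Redfern, so Priya controls Redfern.
In Sable, Priya's side holds only 10%, not > 50%.
So before the transaction, Priya does not control Sable.
After the purchase, Priya holds 5% of Solent directly.
Priya's side now holds 5% of Solent, not > 50%, so Priya still does not control Solent.
After the transaction, Priya's side holds 10% of Sable, not > 50%, so Priya still does not control Sable.
No new person acquires control, so the clause is not triggered.

No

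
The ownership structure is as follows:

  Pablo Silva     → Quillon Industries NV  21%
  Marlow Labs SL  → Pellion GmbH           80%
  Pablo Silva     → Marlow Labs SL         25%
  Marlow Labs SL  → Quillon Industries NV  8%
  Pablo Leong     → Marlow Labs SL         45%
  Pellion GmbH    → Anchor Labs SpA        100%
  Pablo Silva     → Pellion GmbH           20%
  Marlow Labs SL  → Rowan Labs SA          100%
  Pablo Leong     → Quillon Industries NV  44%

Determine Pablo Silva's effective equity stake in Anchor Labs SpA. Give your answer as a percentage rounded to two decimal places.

Pablo Silva reaches Anchor along 2 paths.
Via Pellion: 20% × 100% = 20%.
Via Marlow → Pellion: 25% × 80% × 100% = 20%.
Total: 20% + 20% = 40%.
Rounded: 40.00%.

40.00%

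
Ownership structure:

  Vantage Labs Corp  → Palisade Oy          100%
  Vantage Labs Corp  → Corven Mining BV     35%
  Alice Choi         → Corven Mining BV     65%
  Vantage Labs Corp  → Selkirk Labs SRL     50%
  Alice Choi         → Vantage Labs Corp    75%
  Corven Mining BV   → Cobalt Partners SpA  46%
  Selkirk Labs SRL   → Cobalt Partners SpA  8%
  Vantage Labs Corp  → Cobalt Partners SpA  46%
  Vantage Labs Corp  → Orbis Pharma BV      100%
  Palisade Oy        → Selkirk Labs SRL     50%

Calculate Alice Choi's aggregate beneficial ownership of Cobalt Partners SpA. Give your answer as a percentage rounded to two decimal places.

82.48%

Alice reaches Cobalt along 5 paths.
Via Corven: 65% × 46% = 29.9%.
Via Vantage → Corven: 75% × 35% × 46% = 12.075%.
Via Vantage: 75% × 46% = 34.5%.
Via Vantage → Selkirk: 75% × 50% × 8% = 3%.
Via Vantage → Palisade → Selkirk: 75% × 100% × 50% × 8% = 3%.
Total: 29.9% + 12.075% + 34.5% + 3% + 3% = 82.475%.
Rounded: 82.48%.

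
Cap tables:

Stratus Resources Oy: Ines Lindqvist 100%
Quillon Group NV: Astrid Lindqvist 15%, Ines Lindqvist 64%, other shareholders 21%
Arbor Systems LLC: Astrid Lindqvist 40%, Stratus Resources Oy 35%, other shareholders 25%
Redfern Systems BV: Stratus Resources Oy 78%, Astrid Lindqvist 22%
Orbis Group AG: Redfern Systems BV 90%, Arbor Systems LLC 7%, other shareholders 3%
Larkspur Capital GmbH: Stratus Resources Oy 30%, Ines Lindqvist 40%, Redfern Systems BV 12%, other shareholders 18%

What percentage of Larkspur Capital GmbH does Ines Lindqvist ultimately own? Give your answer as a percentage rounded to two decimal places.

Ines reaches Larkspur along 3 paths.
Via Stratus: 100% × 30% = 30%.
Direct stake: 40% = 40%.
Via Stratus → Redfern: 100% × 78% × 12% = 9.36%.
Total: 30% + 40% + 9.36% = 79.36%.

79.36%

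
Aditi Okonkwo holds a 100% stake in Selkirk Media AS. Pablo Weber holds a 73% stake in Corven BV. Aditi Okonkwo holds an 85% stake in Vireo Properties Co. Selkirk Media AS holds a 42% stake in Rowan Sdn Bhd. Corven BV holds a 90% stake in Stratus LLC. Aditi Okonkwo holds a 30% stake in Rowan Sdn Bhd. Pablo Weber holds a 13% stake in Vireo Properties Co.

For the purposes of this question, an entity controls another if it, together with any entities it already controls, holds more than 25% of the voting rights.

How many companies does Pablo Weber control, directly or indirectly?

Pablo holds 73% of Corven, so Pablo controls Corven.
Corven holds 90% of Stratus, so Pablo controls Stratus.
No other company's threshold is met.
Pablo controls 2 companies.

2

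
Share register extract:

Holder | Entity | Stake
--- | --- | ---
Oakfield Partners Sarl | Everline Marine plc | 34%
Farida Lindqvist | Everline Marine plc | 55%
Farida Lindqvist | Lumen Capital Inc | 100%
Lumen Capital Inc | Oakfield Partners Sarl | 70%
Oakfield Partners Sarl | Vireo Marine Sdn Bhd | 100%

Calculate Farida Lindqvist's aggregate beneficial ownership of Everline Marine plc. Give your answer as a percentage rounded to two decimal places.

78.80%

Farida reaches Everline along 2 paths.
Direct stake: 55% = 55%.
Via Lumen → Oakfield: 100% × 70% × 34% = 23.8%.
Total: 55% + 23.8% = 78.8%.
Rounded: 78.80%.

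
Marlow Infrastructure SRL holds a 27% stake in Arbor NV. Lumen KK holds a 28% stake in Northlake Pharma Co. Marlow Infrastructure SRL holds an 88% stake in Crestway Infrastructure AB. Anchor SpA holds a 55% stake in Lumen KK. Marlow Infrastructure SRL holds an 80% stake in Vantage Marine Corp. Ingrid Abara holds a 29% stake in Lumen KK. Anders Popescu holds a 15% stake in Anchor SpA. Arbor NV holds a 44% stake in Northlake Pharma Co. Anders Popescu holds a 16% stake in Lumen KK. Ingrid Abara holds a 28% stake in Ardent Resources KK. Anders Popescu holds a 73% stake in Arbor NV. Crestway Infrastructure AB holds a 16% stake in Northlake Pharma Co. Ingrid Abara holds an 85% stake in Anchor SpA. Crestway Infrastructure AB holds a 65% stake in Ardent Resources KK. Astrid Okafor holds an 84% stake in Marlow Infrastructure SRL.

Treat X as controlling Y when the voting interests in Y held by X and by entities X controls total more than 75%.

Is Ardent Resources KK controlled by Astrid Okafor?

No

Astrid holds 84% of Marlow, so Astrid controls Marlow.
Marlow holds 80% of Vantage, so Astrid controls Vantage.
Marlow holds 88% of Crestway, so Astrid controls Crestway.
In Ardent, Astrid's side holds only 65%, not > 75%.
So Astrid does not control Ardent.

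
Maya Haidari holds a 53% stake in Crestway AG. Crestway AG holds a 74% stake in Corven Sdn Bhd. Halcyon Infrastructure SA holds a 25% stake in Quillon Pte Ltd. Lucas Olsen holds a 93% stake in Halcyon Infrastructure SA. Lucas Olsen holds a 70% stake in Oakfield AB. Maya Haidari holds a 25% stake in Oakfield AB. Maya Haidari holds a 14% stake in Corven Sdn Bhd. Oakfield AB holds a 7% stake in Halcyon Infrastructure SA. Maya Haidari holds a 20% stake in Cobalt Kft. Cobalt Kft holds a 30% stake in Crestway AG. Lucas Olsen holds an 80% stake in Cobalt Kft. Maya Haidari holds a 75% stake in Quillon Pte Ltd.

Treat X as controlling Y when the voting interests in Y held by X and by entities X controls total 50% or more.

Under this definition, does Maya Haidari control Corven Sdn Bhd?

Maya holds 53% of Crestway, so Maya controls Crestway.
Crestway and Maya together hold 74% + 14% = 88% of Corven, so Maya controls Corven.

Yes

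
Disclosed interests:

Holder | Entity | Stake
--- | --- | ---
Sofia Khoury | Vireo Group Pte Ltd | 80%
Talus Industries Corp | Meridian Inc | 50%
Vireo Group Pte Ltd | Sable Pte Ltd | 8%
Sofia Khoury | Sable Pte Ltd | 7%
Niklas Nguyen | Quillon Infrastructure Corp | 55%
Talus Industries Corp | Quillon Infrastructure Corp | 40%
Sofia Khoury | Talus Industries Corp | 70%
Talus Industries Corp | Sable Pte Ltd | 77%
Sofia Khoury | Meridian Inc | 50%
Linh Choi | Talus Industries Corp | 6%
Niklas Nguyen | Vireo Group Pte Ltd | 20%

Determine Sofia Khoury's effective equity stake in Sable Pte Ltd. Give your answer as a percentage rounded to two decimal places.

Sofia reaches Sable along 3 paths.
Via Talus: 70% × 77% = 53.9%.
Direct stake: 7% = 7%.
Via Vireo: 80% × 8% = 6.4%.
Total: 53.9% + 7% + 6.4% = 67.3%.
Rounded: 67.30%.

67.30%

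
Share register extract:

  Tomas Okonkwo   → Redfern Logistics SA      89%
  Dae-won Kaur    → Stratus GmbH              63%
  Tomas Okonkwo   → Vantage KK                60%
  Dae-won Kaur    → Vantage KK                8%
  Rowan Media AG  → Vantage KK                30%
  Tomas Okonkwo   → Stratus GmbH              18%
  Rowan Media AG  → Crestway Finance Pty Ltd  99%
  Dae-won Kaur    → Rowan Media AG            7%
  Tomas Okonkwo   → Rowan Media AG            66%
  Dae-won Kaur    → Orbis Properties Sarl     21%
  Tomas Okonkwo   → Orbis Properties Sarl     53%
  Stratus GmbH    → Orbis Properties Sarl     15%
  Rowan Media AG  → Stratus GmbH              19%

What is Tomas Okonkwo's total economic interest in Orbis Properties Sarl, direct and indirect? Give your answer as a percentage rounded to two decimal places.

57.58%

Tomas reaches Orbis along 3 paths.
Via Rowan → Stratus: 66% × 19% × 15% = 1.881%.
Via Stratus: 18% × 15% = 2.7%.
Direct stake: 53% = 53%.
Total: 1.881% + 2.7% + 53% = 57.581%.
Rounded: 57.58%.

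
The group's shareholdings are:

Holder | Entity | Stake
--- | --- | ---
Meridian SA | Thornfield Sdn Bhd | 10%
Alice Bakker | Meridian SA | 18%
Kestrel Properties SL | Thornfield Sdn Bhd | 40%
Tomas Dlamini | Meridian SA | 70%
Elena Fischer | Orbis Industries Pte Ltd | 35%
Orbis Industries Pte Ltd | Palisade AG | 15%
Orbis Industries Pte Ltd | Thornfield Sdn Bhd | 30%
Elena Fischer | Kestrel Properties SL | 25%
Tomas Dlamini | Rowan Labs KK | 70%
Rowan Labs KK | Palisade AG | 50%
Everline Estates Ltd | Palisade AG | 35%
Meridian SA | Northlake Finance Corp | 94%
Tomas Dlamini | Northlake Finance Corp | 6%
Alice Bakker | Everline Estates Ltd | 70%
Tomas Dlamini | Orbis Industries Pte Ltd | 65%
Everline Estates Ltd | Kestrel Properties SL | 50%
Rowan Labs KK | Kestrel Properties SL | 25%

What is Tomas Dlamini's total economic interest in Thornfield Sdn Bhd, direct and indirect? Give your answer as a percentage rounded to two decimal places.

33.50%

Tomas reaches Thornfield along 3 paths.
Via Orbis: 65% × 30% = 19.5%.
Via Rowan → Kestrel: 70% × 25% × 40% = 7%.
Via Meridian: 70% × 10% = 7%.
Total: 19.5% + 7% + 7% = 33.5%.
Rounded: 33.50%.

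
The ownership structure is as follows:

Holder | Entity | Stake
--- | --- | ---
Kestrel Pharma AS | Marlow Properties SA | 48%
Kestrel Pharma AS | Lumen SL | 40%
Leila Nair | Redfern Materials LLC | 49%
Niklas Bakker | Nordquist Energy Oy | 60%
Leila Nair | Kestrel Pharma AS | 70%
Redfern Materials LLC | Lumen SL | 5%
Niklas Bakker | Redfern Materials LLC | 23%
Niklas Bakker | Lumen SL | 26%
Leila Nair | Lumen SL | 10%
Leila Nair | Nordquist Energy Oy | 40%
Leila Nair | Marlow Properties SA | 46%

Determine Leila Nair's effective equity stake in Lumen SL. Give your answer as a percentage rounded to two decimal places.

40.45%

Leila reaches Lumen along 3 paths.
Via Kestrel: 70% × 40% = 28%.
Via Redfern: 49% × 5% = 2.45%.
Direct stake: 10% = 10%.
Total: 28% + 2.45% + 10% = 40.45%.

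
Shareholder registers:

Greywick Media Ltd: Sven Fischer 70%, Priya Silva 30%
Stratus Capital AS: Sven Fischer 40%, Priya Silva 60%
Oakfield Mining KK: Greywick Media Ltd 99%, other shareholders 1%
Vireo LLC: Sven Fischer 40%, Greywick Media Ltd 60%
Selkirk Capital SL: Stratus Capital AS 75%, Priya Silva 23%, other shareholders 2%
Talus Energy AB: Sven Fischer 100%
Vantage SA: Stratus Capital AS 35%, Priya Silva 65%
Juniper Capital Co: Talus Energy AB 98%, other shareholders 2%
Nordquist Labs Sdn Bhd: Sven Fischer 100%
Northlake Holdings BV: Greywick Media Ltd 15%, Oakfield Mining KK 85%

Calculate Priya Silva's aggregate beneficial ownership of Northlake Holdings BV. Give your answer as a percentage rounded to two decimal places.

29.75%

Priya reaches Northlake along 2 paths.
Via Greywick: 30% × 15% = 4.5%.
Via Greywick → Oakfield: 30% × 99% × 85% = 25.245%.
Total: 4.5% + 25.245% = 29.745%.
Rounded: 29.75%.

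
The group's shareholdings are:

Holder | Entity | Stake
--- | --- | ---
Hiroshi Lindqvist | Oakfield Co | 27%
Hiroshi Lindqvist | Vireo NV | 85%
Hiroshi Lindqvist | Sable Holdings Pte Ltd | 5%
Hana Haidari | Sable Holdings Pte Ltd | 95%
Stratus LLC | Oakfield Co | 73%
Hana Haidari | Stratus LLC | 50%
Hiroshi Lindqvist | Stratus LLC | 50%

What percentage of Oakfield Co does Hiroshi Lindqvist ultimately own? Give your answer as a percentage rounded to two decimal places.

Hiroshi reaches Oakfield along 2 paths.
Via Stratus: 50% × 73% = 36.5%.
Direct stake: 27% = 27%.
Total: 36.5% + 27% = 63.5%.
Rounded: 63.50%.

63.50%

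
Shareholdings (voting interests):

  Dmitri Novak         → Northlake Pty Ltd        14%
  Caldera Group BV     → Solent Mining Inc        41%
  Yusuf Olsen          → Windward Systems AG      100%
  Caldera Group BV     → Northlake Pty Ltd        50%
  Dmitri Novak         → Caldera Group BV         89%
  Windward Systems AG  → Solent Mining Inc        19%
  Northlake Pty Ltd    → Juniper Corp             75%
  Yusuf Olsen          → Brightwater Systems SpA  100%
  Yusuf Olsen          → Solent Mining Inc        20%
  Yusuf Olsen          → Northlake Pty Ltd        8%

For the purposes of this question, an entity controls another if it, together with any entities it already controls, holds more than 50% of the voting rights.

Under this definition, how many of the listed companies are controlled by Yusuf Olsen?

2

Yusuf holds 100% of Windward, so Yusuf controls Windward.
Yusuf holds 100% of Brightwater, so Yusuf controls Brightwater.
No other company's threshold is met.
Yusuf controls 2 companies.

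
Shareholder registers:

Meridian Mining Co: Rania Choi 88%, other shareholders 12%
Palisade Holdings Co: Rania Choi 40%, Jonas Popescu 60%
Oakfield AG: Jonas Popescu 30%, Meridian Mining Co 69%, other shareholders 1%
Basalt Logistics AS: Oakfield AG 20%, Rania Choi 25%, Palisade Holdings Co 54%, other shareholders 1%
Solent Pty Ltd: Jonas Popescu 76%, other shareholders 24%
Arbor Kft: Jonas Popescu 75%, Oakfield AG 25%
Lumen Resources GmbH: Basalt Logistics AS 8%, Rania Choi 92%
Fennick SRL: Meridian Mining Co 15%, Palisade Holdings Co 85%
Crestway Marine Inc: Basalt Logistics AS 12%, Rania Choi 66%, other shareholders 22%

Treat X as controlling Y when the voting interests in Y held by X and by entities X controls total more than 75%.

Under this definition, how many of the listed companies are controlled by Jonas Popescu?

Jonas holds 76% of Solent, so Jonas controls Solent.
No other company's threshold is met.
Jonas controls 1 company.

1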